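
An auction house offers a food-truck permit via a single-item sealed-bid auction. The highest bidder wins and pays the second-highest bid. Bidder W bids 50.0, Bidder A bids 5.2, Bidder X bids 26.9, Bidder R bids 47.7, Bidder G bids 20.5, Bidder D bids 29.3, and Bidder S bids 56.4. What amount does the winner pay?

Price paid: 50.0.

Ranking the bids: Bidder S 56.4; Bidder W 50.0; Bidder R 47.7; Bidder D 29.3; Bidder X 26.9; Bidder G 20.5; Bidder A 5.2.
Bidder S has the highest bid, so Bidder S wins.
The second-highest bid is 50.0, so that is what Bidder S pays.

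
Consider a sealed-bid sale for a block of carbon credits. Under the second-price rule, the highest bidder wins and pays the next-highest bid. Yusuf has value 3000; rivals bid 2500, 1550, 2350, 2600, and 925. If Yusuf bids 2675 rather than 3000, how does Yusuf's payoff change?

The highest competing bid is 2600.
Bidding truthfully at 3000: Yusuf has the top bid, wins, and pays the second-highest bid 2600. Payoff = 3000 − 2600 = 400.
Bidding 2675: Yusuf has the top bid, wins, and pays the second-highest bid 2600. Payoff = 3000 − 2600 = 400.
Change = 400 − 400 = 0.

Change in payoff: 0.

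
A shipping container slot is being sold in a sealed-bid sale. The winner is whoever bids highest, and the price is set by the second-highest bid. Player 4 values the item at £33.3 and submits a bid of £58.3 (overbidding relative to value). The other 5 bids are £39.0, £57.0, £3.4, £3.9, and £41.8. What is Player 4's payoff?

Highest competing bid: £57.0.
Player 4's bid £58.3 is the highest overall, so Player 4 wins and pays the second-highest bid, £57.0.
Payoff = value − price = £33.3 − £57.0 = -£23.7.

Payoff = -£23.7.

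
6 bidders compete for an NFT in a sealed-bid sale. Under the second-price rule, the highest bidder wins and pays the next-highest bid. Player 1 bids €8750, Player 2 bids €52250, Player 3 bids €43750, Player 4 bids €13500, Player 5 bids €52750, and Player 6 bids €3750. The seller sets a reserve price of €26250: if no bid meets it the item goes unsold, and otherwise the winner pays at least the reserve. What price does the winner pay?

The winner pays €52250.

Ranking the bids: Player 5 €52750; Player 2 €52250; Player 3 €43750; Player 4 €13500; Player 1 €8750; Player 6 €3750.
Player 5 has the highest bid, so Player 5 wins.
The second-highest bid is €52250, which exceeds the reserve, so that sets the price.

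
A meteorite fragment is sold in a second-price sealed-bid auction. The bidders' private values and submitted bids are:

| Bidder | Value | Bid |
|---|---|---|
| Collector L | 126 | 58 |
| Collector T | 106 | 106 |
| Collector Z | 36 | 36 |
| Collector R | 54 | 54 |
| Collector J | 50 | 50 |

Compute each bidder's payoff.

Ranking the bids: Collector T 106; Collector L 58; Collector R 54; Collector J 50; Collector Z 36.
Collector T has the top bid and wins; the price is the second-highest bid, 58.
Collector T's payoff = 106 − 58 = 48. All other bidders lose, so their payoff is 0.

Collector L 0, Collector T 48, Collector Z 0, Collector R 0, Collector J 0.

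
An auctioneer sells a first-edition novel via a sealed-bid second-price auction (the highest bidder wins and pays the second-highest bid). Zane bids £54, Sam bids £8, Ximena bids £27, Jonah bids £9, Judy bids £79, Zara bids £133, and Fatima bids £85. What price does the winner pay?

The winner pays £85.

Ranking the bids: Zara £133; Fatima £85; Judy £79; Zane £54; Ximena £27; Jonah £9; Sam £8.
Zara is the highest bidder, so Zara wins.
Under the second-price rule, the price is the second-highest bid: £85.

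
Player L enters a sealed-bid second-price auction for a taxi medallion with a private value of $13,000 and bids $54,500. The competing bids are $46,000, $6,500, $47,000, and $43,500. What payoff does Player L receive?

Payoff = -$34,000.

Highest competing bid: $47,000.
Player L's bid $54,500 is the highest overall, so Player L wins and pays the second-highest bid, $47,000.
Payoff = value − price = $13,000 − $47,000 = -$34,000.
Overbidding won the item at a price above value — truthful bidding would have avoided this loss.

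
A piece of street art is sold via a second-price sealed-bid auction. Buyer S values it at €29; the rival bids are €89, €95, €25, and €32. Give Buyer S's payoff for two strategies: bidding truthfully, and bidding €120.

The highest competing bid is €95.
Bidding truthfully at €29: the top bid is €95 (a rival), so Buyer S loses. Payoff = €0.
Bidding €120: Buyer S has the top bid, wins, and pays the second-highest bid €95. Payoff = €29 − €95 = -€66.

(a) €0  (b) -€66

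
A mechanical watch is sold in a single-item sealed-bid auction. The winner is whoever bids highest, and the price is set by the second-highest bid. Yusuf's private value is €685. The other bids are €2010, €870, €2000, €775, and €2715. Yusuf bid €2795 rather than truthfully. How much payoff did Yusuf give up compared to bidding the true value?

The highest competing bid is €2715.
Bidding truthfully at €685: the top bid is €2715 (a rival), so Yusuf loses. Payoff = €0.
Bidding €2795: Yusuf has the top bid, wins, and pays the second-highest bid €2715. Payoff = €685 − €2715 = -€2030.
Regret = truthful payoff − actual payoff = €0 − -€2030 = €2030.

€2030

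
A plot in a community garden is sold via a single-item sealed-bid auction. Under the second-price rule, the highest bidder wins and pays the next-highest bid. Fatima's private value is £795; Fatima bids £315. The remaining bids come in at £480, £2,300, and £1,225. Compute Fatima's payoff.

Highest competing bid: £2,300.
Fatima's bid £315 is not the highest, so Fatima loses, pays nothing, and earns zero payoff.

Payoff = £0.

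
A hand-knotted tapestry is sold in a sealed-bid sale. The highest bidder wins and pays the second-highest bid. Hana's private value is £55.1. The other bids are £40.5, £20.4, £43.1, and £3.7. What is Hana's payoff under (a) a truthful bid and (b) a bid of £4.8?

Truthful: £12.0; alternative: £0.0.

The highest competing bid is £43.1.
Bidding truthfully at £55.1: Hana has the top bid, wins, and pays the second-highest bid £43.1. Payoff = £55.1 − £43.1 = £12.0.
Bidding £4.8: the top bid is £43.1 (a rival), so Hana loses. Payoff = £0.0.
Deviating from a truthful bid can only lose payoff in a second-price auction — never gain.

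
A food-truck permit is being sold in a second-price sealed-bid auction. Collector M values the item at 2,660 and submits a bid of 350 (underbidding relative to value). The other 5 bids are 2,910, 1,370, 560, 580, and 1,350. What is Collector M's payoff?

Highest competing bid: 2,910.
Collector M's bid 350 is not the highest, so Collector M loses, pays nothing, and earns zero payoff.

Collector M's payoff: 0.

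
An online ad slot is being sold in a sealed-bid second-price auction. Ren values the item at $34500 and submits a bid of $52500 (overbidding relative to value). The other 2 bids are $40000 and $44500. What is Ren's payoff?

Highest competing bid: $44500.
Ren's bid $52500 is the highest overall, so Ren wins and pays the second-highest bid, $44500.
Payoff = value − price = $34500 − $44500 = -$10000.

Payoff = -$10000.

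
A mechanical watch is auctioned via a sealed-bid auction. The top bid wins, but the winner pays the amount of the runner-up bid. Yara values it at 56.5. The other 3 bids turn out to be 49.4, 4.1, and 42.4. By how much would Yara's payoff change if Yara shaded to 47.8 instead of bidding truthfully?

-7.1

The highest competing bid is 49.4.
Bidding truthfully at 56.5: Yara has the top bid, wins, and pays the second-highest bid 49.4. Payoff = 56.5 − 49.4 = 7.1.
Bidding 47.8: the top bid is 49.4 (a rival), so Yara loses. Payoff = 0.0.
Change = 0.0 − 7.1 = -7.1.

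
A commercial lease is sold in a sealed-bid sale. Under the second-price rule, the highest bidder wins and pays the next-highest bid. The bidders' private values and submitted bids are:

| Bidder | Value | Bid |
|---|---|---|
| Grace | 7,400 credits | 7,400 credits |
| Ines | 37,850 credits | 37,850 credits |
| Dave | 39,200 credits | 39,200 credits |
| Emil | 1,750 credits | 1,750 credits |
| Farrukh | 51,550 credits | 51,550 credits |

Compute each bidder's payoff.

Grace 0 credits, Ines 0 credits, Dave 0 credits, Emil 0 credits, Farrukh 12,350 credits.

Ordered from highest: Farrukh 51,550 credits; Dave 39,200 credits; Ines 37,850 credits; Grace 7,400 credits; Emil 1,750 credits.
Farrukh has the top bid and wins; the price is the second-highest bid, 39,200 credits.
Farrukh's payoff = 51,550 credits − 39,200 credits = 12,350 credits. All other bidders lose, so their payoff is 0.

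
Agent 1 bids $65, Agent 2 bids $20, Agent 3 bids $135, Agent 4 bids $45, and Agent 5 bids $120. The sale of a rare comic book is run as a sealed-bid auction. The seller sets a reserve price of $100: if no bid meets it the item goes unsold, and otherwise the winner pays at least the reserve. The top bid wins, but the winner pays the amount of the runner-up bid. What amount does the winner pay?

Price paid: $120.

Sorted high to low: Agent 3 $135, then Agent 5 $120, then Agent 1 $65, then Agent 4 $45, then Agent 2 $20.
Agent 3 has the highest bid, so Agent 3 wins.
The second-highest bid is $120, which exceeds the reserve, so that sets the price.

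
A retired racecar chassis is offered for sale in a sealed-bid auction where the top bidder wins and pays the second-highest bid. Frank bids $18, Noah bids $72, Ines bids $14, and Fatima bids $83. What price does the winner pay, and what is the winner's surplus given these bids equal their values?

The winner pays $72 for a surplus of $11.

Ranking the bids: Fatima $83; Noah $72; Frank $18; Ines $14.
Fatima is the highest bidder, so Fatima wins.
Under the second-price rule, the price is the second-highest bid: $72.
Surplus = $83 − $72 = $11.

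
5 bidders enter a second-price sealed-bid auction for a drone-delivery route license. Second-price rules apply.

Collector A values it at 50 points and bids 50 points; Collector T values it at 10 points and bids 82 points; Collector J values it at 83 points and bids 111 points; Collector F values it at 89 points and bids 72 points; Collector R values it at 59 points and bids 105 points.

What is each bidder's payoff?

Bids in descending order: Collector J 111 points; Collector R 105 points; Collector T 82 points; Collector F 72 points; Collector A 50 points.
Collector J has the top bid and wins; the price is the second-highest bid, 105 points.
Collector J's payoff = 83 points − 105 points = -22 points. All other bidders lose, so their payoff is 0.

Collector A 0 points, Collector T 0 points, Collector J -22 points, Collector F 0 points, Collector R 0 points.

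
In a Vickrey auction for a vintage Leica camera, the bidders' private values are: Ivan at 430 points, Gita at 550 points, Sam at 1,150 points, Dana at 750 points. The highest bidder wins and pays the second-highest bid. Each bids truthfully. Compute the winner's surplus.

Bids in descending order: Sam 1,150 points, then Dana 750 points, then Gita 550 points, then Ivan 430 points.
Sam wins with the top bid and pays the second-highest, 750 points.
Surplus = 1,150 points − 750 points = 400 points.

400 points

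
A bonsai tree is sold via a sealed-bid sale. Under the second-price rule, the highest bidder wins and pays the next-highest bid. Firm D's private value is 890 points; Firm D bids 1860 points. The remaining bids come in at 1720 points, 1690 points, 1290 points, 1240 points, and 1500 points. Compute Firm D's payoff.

Payoff = -830 points.

Highest competing bid: 1720 points.
Firm D's bid 1860 points is the highest overall, so Firm D wins and pays the second-highest bid, 1720 points.
Payoff = value − price = 890 points − 1720 points = -830 points.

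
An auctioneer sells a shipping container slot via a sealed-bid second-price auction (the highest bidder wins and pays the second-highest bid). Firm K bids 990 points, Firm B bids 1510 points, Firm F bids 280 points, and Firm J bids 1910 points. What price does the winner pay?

Ranking the bids: Firm J 1910 points; Firm B 1510 points; Firm K 990 points; Firm F 280 points.
Firm J is the highest bidder, so Firm J wins.
Under the second-price rule, the price is the second-highest bid: 1510 points.

The winner pays 1510 points.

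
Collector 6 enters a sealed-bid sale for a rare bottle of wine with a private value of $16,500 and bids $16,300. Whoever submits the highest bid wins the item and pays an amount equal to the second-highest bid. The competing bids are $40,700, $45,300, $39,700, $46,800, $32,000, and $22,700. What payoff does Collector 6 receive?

Highest competing bid: $46,800.
Collector 6's bid $16,300 is not the highest, so Collector 6 loses, pays nothing, and earns zero payoff.

The bidder's payoff: $0.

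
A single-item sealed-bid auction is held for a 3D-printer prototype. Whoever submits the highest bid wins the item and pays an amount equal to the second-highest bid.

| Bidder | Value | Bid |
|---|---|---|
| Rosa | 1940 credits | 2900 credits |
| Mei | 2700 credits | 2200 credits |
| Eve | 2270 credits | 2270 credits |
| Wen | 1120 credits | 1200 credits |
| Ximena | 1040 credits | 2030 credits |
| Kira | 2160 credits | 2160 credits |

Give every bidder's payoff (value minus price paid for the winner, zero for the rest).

Ordered from highest: Rosa 2900 credits > Eve 2270 credits > Mei 2200 credits > Kira 2160 credits > Ximena 2030 credits > Wen 1200 credits.
Rosa has the top bid and wins; the price is the second-highest bid, 2270 credits.
Rosa's payoff = 1940 credits − 2270 credits = -330 credits. All other bidders lose, so their payoff is 0.

Payoffs: Rosa -330 credits, Mei 0 credits, Eve 0 credits, Wen 0 credits, Ximena 0 credits, Kira 0 credits.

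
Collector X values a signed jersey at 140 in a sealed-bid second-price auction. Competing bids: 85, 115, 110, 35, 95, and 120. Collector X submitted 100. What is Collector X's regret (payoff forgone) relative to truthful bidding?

Regret: 20.

The highest competing bid is 120.
Bidding truthfully at 140: Collector X has the top bid, wins, and pays the second-highest bid 120. Payoff = 140 − 120 = 20.
Bidding 100: the top bid is 120 (a rival), so Collector X loses. Payoff = 0.
Regret = truthful payoff − actual payoff = 20 − 0 = 20.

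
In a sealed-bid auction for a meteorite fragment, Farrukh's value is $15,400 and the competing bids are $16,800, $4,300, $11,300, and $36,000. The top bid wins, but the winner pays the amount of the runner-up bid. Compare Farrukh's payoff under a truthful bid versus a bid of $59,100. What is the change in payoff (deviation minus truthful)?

Change in payoff: -$20,600.

The highest competing bid is $36,000.
Bidding truthfully at $15,400: the top bid is $36,000 (a rival), so Farrukh loses. Payoff = $0.
Bidding $59,100: Farrukh has the top bid, wins, and pays the second-highest bid $36,000. Payoff = $15,400 − $36,000 = -$20,600.
Change = -$20,600 − $0 = -$20,600.
Deviating from a truthful bid can only lose payoff in a second-price auction — never gain.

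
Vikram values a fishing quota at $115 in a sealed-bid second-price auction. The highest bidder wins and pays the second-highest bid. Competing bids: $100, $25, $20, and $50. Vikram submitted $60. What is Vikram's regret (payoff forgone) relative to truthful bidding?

The highest competing bid is $100.
Bidding truthfully at $115: Vikram has the top bid, wins, and pays the second-highest bid $100. Payoff = $115 − $100 = $15.
Bidding $60: the top bid is $100 (a rival), so Vikram loses. Payoff = $0.
Regret = truthful payoff − actual payoff = $15 − $0 = $15.

Payoff forgone: $15.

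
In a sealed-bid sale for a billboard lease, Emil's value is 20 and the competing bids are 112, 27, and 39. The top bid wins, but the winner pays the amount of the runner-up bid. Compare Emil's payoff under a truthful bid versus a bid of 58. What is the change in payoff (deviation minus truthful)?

Change in payoff: 0.

The highest competing bid is 112.
Bidding truthfully at 20: the top bid is 112 (a rival), so Emil loses. Payoff = 0.
Bidding 58: the top bid is 112 (a rival), so Emil loses. Payoff = 0.
Change = 0 − 0 = 0.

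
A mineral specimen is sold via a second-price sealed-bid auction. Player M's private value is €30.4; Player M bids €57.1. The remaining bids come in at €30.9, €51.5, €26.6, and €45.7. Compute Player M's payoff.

Highest competing bid: €51.5.
Player M's bid €57.1 is the highest overall, so Player M wins and pays the second-highest bid, €51.5.
Payoff = value − price = €30.4 − €51.5 = -€21.1.
Overbidding won the item at a price above value — truthful bidding would have avoided this loss.

Payoff = -€21.1.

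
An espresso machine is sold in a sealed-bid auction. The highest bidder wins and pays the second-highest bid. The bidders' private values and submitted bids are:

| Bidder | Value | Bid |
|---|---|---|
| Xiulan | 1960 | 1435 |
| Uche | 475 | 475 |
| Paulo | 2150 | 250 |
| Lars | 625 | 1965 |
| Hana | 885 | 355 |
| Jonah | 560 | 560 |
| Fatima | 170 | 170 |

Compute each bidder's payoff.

Sorted high to low: Lars 1965 > Xiulan 1435 > Jonah 560 > Uche 475 > Hana 355 > Paulo 250 > Fatima 170.
Lars has the top bid and wins; the price is the second-highest bid, 1435.
Lars's payoff = 625 − 1435 = -810. All other bidders lose, so their payoff is 0.

Xiulan 0, Uche 0, Paulo 0, Lars -810, Hana 0, Jonah 0, Fatima 0.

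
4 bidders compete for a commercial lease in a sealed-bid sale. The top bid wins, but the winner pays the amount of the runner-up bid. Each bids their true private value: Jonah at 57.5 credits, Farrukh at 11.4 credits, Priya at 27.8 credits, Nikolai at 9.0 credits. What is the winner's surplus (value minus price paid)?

Sorted high to low: Jonah 57.5 credits, then Priya 27.8 credits, then Farrukh 11.4 credits, then Nikolai 9.0 credits.
Jonah wins with the top bid and pays the second-highest, 27.8 credits.
Surplus = 57.5 credits − 27.8 credits = 29.7 credits.

Winner's surplus: 29.7 credits.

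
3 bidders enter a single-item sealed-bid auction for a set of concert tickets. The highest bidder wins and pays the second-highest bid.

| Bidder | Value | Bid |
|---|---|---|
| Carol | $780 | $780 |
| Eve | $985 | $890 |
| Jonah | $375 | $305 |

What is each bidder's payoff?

Ranking the bids: Eve $890; Carol $780; Jonah $305.
Eve has the top bid and wins; the price is the second-highest bid, $780.
Eve's payoff = $985 − $780 = $205. All other bidders lose, so their payoff is 0.

Carol $0, Eve $205, Jonah $0.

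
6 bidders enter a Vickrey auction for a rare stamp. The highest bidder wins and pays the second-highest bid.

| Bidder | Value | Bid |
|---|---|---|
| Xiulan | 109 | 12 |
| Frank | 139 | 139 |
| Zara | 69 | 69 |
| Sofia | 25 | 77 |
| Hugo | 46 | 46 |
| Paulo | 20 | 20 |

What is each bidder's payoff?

Sorted high to low: Frank 139; Sofia 77; Zara 69; Hugo 46; Paulo 20; Xiulan 12.
Frank has the top bid and wins; the price is the second-highest bid, 77.
Frank's payoff = 139 − 77 = 62. All other bidders lose, so their payoff is 0.

Payoffs: Xiulan 0, Frank 62, Zara 0, Sofia 0, Hugo 0, Paulo 0.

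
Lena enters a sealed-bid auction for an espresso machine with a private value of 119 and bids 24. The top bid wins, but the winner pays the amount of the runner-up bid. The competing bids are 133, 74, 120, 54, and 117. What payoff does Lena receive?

Highest competing bid: 133.
Lena's bid 24 is not the highest, so Lena loses, pays nothing, and earns zero payoff.

Lena's payoff: 0.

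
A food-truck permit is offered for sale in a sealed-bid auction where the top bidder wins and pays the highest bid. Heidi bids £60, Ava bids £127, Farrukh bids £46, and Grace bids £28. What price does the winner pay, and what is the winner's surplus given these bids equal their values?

Price £127; surplus £0.

Bids in descending order: Ava £127; Heidi £60; Farrukh £46; Grace £28.
Ava is the highest bidder, so Ava wins.
Under the first-price rule, the price is the highest bid: £127.
Surplus = £127 − £127 = £0.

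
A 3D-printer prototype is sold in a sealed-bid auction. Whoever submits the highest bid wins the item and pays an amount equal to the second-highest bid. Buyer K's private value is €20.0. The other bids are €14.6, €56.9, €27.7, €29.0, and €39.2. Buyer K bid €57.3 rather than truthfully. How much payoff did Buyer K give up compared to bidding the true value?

Regret: €36.9.

The highest competing bid is €56.9.
Bidding truthfully at €20.0: the top bid is €56.9 (a rival), so Buyer K loses. Payoff = €0.0.
Bidding €57.3: Buyer K has the top bid, wins, and pays the second-highest bid €56.9. Payoff = €20.0 − €56.9 = -€36.9.
Regret = truthful payoff − actual payoff = €0.0 − -€36.9 = €36.9.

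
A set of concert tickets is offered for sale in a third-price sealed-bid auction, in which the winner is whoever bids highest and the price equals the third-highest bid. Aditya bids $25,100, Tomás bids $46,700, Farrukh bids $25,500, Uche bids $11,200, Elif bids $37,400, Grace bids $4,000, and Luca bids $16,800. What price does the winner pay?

Bids in descending order: Tomás $46,700; Elif $37,400; Farrukh $25,500; Aditya $25,100; Luca $16,800; Uche $11,200; Grace $4,000.
Tomás is the highest bidder, so Tomás wins.
Under the third-price rule, the price is the third-highest bid: $25,500.

Price paid: $25,500.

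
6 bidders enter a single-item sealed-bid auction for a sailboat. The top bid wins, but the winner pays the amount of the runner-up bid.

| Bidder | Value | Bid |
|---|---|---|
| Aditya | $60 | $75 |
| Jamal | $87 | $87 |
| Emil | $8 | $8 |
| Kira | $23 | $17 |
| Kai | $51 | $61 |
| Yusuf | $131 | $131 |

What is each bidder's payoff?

Payoffs: Aditya $0, Jamal $0, Emil $0, Kira $0, Kai $0, Yusuf $44.

Sorted high to low: Yusuf $131; Jamal $87; Aditya $75; Kai $61; Kira $17; Emil $8.
Yusuf has the top bid and wins; the price is the second-highest bid, $87.
Yusuf's payoff = $131 − $87 = $44. All other bidders lose, so their payoff is 0.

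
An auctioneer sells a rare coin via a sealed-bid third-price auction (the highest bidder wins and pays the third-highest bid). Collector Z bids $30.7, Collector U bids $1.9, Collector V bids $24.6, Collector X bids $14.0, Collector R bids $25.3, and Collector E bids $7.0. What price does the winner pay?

Price paid: $24.6.

Bids in descending order: Collector Z $30.7; Collector R $25.3; Collector V $24.6; Collector X $14.0; Collector E $7.0; Collector U $1.9.
Collector Z is the highest bidder, so Collector Z wins.
Under the third-price rule, the price is the third-highest bid: $24.6.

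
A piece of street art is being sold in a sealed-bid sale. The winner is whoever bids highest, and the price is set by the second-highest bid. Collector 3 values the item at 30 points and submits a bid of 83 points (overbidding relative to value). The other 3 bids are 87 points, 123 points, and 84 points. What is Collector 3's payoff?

0 points

Highest competing bid: 123 points.
Collector 3's bid 83 points is not the highest, so Collector 3 loses, pays nothing, and earns zero payoff.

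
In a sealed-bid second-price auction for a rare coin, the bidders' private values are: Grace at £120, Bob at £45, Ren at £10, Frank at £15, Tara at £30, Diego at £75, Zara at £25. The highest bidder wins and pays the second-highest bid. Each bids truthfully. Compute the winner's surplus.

Surplus = £45.

Sorted high to low: Grace £120; Diego £75; Bob £45; Tara £30; Zara £25; Frank £15; Ren £10.
Grace wins with the top bid and pays the second-highest, £75.
Surplus = £120 − £75 = £45.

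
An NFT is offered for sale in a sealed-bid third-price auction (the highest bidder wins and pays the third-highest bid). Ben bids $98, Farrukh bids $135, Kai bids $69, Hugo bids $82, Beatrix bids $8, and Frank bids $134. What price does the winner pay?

Sorted high to low: Farrukh $135, then Frank $134, then Ben $98, then Hugo $82, then Kai $69, then Beatrix $8.
Farrukh is the highest bidder, so Farrukh wins.
Under the third-price rule, the price is the third-highest bid: $98.

$98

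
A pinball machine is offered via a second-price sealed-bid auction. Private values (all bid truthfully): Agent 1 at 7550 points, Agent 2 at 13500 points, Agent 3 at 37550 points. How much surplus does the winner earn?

Winner's surplus: 24050 points.

Bids in descending order: Agent 3 37550 points > Agent 2 13500 points > Agent 1 7550 points.
Agent 3 wins with the top bid and pays the second-highest, 13500 points.
Surplus = 37550 points − 13500 points = 24050 points.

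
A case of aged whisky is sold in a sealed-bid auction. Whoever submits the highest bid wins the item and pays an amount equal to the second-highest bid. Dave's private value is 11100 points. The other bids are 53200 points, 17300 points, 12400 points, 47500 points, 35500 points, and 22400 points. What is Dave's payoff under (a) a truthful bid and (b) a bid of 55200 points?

(a) 0 points  (b) -42100 points

The highest competing bid is 53200 points.
Bidding truthfully at 11100 points: the top bid is 53200 points (a rival), so Dave loses. Payoff = 0 points.
Bidding 55200 points: Dave has the top bid, wins, and pays the second-highest bid 53200 points. Payoff = 11100 points − 53200 points = -42100 points.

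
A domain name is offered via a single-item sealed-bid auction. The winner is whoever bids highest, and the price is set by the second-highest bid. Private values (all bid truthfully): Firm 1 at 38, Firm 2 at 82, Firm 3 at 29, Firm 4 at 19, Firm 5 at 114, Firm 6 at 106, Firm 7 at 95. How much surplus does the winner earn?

Ordered from highest: Firm 5 114, then Firm 6 106, then Firm 7 95, then Firm 2 82, then Firm 1 38, then Firm 3 29, then Firm 4 19.
Firm 5 wins with the top bid and pays the second-highest, 106.
Surplus = 114 − 106 = 8.

8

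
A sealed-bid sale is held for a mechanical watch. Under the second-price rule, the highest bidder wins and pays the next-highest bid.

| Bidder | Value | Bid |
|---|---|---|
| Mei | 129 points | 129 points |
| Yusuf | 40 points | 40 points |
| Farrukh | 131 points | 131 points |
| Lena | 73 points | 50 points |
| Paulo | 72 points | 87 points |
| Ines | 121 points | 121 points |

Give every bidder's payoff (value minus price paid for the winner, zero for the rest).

Bids in descending order: Farrukh 131 points > Mei 129 points > Ines 121 points > Paulo 87 points > Lena 50 points > Yusuf 40 points.
Farrukh has the top bid and wins; the price is the second-highest bid, 129 points.
Farrukh's payoff = 131 points − 129 points = 2 points. All other bidders lose, so their payoff is 0.

Mei 0 points, Yusuf 0 points, Farrukh 2 points, Lena 0 points, Paulo 0 points, Ines 0 points.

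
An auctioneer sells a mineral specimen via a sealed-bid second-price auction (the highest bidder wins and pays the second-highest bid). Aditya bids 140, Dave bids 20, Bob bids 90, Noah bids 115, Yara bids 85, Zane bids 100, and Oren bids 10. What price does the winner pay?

Price paid: 115.

Sorted high to low: Aditya 140 > Noah 115 > Zane 100 > Bob 90 > Yara 85 > Dave 20 > Oren 10.
Aditya is the highest bidder, so Aditya wins.
Under the second-price rule, the price is the second-highest bid: 115.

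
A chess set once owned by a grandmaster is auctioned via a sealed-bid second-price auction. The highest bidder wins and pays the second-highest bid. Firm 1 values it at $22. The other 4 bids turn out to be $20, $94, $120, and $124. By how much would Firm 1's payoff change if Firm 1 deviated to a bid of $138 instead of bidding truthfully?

The highest competing bid is $124.
Bidding truthfully at $22: the top bid is $124 (a rival), so Firm 1 loses. Payoff = $0.
Bidding $138: Firm 1 has the top bid, wins, and pays the second-highest bid $124. Payoff = $22 − $124 = -$102.
Change = -$102 − $0 = -$102.

Change in payoff: -$102.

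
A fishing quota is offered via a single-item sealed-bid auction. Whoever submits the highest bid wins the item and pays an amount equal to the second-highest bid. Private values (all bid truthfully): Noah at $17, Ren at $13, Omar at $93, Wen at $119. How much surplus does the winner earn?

$26

Sorted high to low: Wen $119; Omar $93; Noah $17; Ren $13.
Wen wins with the top bid and pays the second-highest, $93.
Surplus = $119 − $93 = $26.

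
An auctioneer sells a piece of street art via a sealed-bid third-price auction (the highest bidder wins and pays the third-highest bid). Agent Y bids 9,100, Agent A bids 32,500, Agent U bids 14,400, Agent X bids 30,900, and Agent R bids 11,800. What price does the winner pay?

14,400

Sorted high to low: Agent A 32,500 > Agent X 30,900 > Agent U 14,400 > Agent R 11,800 > Agent Y 9,100.
Agent A is the highest bidder, so Agent A wins.
Under the third-price rule, the price is the third-highest bid: 14,400.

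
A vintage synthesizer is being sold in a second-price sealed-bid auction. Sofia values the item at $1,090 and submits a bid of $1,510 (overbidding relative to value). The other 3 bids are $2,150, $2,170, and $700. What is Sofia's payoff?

Payoff = $0.

Highest competing bid: $2,170.
Sofia's bid $1,510 is not the highest, so Sofia loses, pays nothing, and earns zero payoff.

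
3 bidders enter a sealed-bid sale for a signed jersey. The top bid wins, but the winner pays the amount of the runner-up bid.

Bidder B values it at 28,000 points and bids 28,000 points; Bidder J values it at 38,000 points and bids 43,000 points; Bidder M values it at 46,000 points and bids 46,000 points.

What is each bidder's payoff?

Bidder B 0 points, Bidder J 0 points, Bidder M 3,000 points.

Ranking the bids: Bidder M 46,000 points; Bidder J 43,000 points; Bidder B 28,000 points.
Bidder M has the top bid and wins; the price is the second-highest bid, 43,000 points.
Bidder M's payoff = 46,000 points − 43,000 points = 3,000 points. All other bidders lose, so their payoff is 0.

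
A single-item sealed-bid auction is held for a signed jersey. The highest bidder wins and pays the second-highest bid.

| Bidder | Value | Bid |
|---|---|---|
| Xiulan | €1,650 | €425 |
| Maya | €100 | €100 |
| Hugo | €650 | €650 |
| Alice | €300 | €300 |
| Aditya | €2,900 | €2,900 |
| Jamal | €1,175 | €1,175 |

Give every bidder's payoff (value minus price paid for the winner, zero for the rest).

Ranking the bids: Aditya €2,900; Jamal €1,175; Hugo €650; Xiulan €425; Alice €300; Maya €100.
Aditya has the top bid and wins; the price is the second-highest bid, €1,175.
Aditya's payoff = €2,900 − €1,175 = €1,725. All other bidders lose, so their payoff is 0.

Xiulan €0, Maya €0, Hugo €0, Alice €0, Aditya €1,725, Jamal €0.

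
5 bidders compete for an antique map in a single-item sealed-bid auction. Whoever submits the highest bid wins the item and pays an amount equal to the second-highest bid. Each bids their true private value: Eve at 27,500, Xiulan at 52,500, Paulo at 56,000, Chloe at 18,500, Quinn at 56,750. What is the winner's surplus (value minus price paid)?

Winner's surplus: 750.

Sorted high to low: Quinn 56,750; Paulo 56,000; Xiulan 52,500; Eve 27,500; Chloe 18,500.
Quinn wins with the top bid and pays the second-highest, 56,000.
Surplus = 56,750 − 56,000 = 750.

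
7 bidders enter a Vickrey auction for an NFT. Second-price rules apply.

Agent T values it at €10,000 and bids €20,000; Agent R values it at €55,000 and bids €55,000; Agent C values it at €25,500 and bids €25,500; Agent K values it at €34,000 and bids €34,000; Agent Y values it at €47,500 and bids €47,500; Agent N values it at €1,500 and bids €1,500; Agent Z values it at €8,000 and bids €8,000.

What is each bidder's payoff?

Payoffs: Agent T €0, Agent R €7,500, Agent C €0, Agent K €0, Agent Y €0, Agent N €0, Agent Z €0.

Sorted high to low: Agent R €55,000; Agent Y €47,500; Agent K €34,000; Agent C €25,500; Agent T €20,000; Agent Z €8,000; Agent N €1,500.
Agent R has the top bid and wins; the price is the second-highest bid, €47,500.
Agent R's payoff = €55,000 − €47,500 = €7,500. All other bidders lose, so their payoff is 0.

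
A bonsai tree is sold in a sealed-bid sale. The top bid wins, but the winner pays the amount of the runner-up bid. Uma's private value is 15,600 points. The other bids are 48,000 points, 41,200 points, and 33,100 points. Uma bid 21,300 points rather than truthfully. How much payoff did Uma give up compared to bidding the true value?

The highest competing bid is 48,000 points.
Bidding truthfully at 15,600 points: the top bid is 48,000 points (a rival), so Uma loses. Payoff = 0 points.
Bidding 21,300 points: the top bid is 48,000 points (a rival), so Uma loses. Payoff = 0 points.
Regret = truthful payoff − actual payoff = 0 points − 0 points = 0 points.
The bid only affects whether you win, not the price — here both bids land on the same side of the top rival bid, so the deviation is payoff-neutral.

Payoff forgone: 0 points.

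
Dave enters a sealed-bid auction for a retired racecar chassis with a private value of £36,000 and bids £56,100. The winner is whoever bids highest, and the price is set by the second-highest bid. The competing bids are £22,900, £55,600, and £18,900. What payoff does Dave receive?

-£19,600

Highest competing bid: £55,600.
Dave's bid £56,100 is the highest overall, so Dave wins and pays the second-highest bid, £55,600.
Payoff = value − price = £36,000 − £55,600 = -£19,600.
Overbidding won the item at a price above value — truthful bidding would have avoided this loss.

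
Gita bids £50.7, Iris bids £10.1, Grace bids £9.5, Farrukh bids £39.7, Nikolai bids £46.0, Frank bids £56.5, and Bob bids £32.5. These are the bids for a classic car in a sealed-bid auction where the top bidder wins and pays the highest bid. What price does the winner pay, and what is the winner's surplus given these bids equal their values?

Ordered from highest: Frank £56.5; Gita £50.7; Nikolai £46.0; Farrukh £39.7; Bob £32.5; Iris £10.1; Grace £9.5.
Frank is the highest bidder, so Frank wins.
Under the first-price rule, the price is the highest bid: £56.5.
Surplus = £56.5 − £56.5 = £0.0.

Price £56.5; surplus £0.0.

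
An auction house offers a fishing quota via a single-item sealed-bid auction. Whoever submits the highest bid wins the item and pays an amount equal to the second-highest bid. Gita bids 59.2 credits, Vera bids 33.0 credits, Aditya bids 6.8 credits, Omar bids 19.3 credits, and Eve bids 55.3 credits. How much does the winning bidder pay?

Ordered from highest: Gita 59.2 credits, then Eve 55.3 credits, then Vera 33.0 credits, then Omar 19.3 credits, then Aditya 6.8 credits.
Gita has the highest bid, so Gita wins.
The second-highest bid is 55.3 credits, so that is what Gita pays.

Price paid: 55.3 credits.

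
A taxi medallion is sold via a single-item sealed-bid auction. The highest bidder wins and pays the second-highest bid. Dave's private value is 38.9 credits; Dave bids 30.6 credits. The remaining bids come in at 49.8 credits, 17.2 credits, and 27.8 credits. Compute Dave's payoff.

Highest competing bid: 49.8 credits.
Dave's bid 30.6 credits is not the highest, so Dave loses, pays nothing, and earns zero payoff.

Payoff = 0.0 credits.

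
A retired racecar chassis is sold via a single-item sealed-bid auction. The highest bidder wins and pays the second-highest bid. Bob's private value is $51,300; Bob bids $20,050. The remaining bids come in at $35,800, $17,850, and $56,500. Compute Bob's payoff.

Bob's payoff: $0.

Highest competing bid: $56,500.
Bob's bid $20,050 is not the highest, so Bob loses, pays nothing, and earns zero payoff.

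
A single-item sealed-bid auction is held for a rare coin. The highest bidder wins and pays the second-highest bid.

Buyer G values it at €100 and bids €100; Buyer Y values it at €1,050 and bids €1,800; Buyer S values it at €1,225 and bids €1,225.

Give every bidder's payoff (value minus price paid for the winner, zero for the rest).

Bids in descending order: Buyer Y €1,800, then Buyer S €1,225, then Buyer G €100.
Buyer Y has the top bid and wins; the price is the second-highest bid, €1,225.
Buyer Y's payoff = €1,050 − €1,225 = -€175. All other bidders lose, so their payoff is 0.

Buyer G €0, Buyer Y -€175, Buyer S €0.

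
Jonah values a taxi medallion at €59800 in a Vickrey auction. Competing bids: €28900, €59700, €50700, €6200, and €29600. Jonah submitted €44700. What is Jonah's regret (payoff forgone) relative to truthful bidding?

€100

The highest competing bid is €59700.
Bidding truthfully at €59800: Jonah has the top bid, wins, and pays the second-highest bid €59700. Payoff = €59800 − €59700 = €100.
Bidding €44700: the top bid is €59700 (a rival), so Jonah loses. Payoff = €0.
Regret = truthful payoff − actual payoff = €100 − €0 = €100.
Deviating from a truthful bid can only lose payoff in a second-price auction — never gain.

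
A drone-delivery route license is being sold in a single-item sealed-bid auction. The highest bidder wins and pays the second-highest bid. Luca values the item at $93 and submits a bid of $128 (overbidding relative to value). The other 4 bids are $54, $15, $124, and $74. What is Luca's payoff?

Payoff = -$31.

Highest competing bid: $124.
Luca's bid $128 is the highest overall, so Luca wins and pays the second-highest bid, $124.
Payoff = value − price = $93 − $124 = -$31.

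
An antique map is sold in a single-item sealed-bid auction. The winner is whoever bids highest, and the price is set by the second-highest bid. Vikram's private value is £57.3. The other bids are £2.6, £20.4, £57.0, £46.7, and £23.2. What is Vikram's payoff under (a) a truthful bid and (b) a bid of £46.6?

Truthful: £0.3; alternative: £0.0.

The highest competing bid is £57.0.
Bidding truthfully at £57.3: Vikram has the top bid, wins, and pays the second-highest bid £57.0. Payoff = £57.3 − £57.0 = £0.3.
Bidding £46.6: the top bid is £57.0 (a rival), so Vikram loses. Payoff = £0.0.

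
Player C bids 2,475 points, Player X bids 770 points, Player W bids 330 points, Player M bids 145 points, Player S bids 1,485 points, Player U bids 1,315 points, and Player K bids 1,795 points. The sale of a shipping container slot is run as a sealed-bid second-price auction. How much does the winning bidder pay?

Bids in descending order: Player C 2,475 points; Player K 1,795 points; Player S 1,485 points; Player U 1,315 points; Player X 770 points; Player W 330 points; Player M 145 points.
Player C has the highest bid, so Player C wins.
The second-highest bid is 1,795 points, so that is what Player C pays.

The winner pays 1,795 points.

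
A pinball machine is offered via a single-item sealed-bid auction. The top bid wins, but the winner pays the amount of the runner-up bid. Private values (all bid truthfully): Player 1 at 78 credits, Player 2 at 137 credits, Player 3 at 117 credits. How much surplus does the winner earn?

Winner's surplus: 20 credits.

Ranking the bids: Player 2 137 credits > Player 3 117 credits > Player 1 78 credits.
Player 2 wins with the top bid and pays the second-highest, 117 credits.
Surplus = 137 credits − 117 credits = 20 credits.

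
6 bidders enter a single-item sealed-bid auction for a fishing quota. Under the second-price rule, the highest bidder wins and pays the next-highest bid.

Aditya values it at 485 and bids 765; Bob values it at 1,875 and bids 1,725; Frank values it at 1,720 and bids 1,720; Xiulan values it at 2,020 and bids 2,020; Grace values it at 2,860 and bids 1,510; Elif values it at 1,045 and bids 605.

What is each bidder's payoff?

Sorted high to low: Xiulan 2,020, then Bob 1,725, then Frank 1,720, then Grace 1,510, then Aditya 765, then Elif 605.
Xiulan has the top bid and wins; the price is the second-highest bid, 1,725.
Xiulan's payoff = 2,020 − 1,725 = 295. All other bidders lose, so their payoff is 0.

Aditya 0, Bob 0, Frank 0, Xiulan 295, Grace 0, Elif 0.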